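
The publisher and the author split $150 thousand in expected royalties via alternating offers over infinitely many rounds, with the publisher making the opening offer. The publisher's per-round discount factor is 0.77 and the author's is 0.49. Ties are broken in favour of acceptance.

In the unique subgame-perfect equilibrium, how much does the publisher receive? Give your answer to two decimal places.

122.85

When the publisher proposes, the author accepts any offer worth at least 0.49 times what the author would get by proposing next round; and vice versa.
This gives x = 150 − 0.49y and y = 150 − 0.77x, where x and y are each side's share when it proposes.
Hence (1 − 0.49·0.77)x = 150(1 − 0.49), i.e. 0.6227·x = 76.5.
x ≈ 122.8521; the author's share is 150 − x ≈ 27.1479.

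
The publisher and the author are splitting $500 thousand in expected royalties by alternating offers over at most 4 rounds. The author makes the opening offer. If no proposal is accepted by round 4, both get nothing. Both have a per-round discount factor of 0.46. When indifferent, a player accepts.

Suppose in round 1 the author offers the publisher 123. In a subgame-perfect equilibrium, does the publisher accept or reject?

Reject

Round 4 (the publisher proposes): the author will accept anything ≥ 0, so the publisher offers 0 and keeps 500.
Round 3 (the author proposes): the publisher can get 500 next round, worth 0.46 × 500 = 230 now. The author offers 230 and keeps 500 − 230 = 270.
Round 2 (the publisher proposes): the author can get 270 next round, worth 0.46 × 270 = 124.2 now. The publisher offers 124.2 and keeps 500 − 124.2 = 375.8.
So by rejecting in round 1, the publisher gets 375.8 next round, worth 0.46 × 375.8 = 172.868 now.
Offer 123 < 172.868, so the publisher rejects.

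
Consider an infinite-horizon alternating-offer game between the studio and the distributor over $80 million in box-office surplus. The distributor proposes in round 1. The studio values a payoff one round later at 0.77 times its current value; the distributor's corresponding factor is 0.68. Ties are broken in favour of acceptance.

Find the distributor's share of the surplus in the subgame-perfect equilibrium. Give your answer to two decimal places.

38.62

When the distributor proposes, the studio accepts any offer worth at least 0.77 times what the studio would get by proposing next round; and vice versa.
This gives x = 80 − 0.77y and y = 80 − 0.68x, where x and y are each side's share when it proposes.
Hence (1 − 0.77·0.68)x = 80(1 − 0.77), i.e. 0.4764·x = 18.4.
x ≈ 38.6230; the studio's share is 80 − x ≈ 41.3770.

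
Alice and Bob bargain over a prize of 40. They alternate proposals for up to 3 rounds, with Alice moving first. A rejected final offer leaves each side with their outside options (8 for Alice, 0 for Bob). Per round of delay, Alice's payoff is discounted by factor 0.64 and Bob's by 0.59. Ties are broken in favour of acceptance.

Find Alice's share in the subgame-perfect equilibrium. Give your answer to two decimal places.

Work backward from the last round.
Round 3 (Alice proposes): rejection yields 0 for Bob; Alice offers 0 and keeps 40.
Round 2 (Bob proposes): Alice can get 40 next round, worth 0.64 × 40 = 25.6 now; Bob offers that and keeps 14.4.
Round 1 (Alice proposes): Bob can get 14.4 next round, worth 0.59 × 14.4 = 8.496 now. Alice offers 8.496 and keeps 40 − 8.496 = 31.504.

31.50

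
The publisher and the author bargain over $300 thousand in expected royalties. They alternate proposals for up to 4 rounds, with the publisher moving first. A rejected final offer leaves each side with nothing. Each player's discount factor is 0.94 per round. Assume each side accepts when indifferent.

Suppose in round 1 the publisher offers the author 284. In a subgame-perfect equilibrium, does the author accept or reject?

Round 4 (the author proposes): rejection yields 0 for the publisher; the author offers 0 and keeps 300.
Round 3 (the publisher proposes): the author can get 300 next round, worth 0.94 × 300 = 282 now. The publisher offers 282 and keeps 300 − 282 = 18.
Round 2 (the author proposes): the publisher can get 18 next round, worth 0.94 × 18 = 16.92 now; the author offers that and keeps 283.08.
So by rejecting in round 1, the author gets 283.08 next round, worth 0.94 × 283.08 = 266.0952 now.
Offer 284 ≥ 266.0952, so the author accepts.

Accept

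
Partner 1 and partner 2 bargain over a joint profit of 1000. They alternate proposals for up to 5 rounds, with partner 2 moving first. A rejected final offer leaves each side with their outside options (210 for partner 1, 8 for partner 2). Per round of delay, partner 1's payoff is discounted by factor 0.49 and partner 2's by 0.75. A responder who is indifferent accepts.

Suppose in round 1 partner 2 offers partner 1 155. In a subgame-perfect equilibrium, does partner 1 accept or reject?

Reject

Work out partner 1's continuation value if the offer is rejected.
Round 5 (partner 2 proposes): partner 1 gets 210 if talks fail, so partner 2 offers 210 and keeps 790.
Round 4 (partner 1 proposes): partner 2 can get 790 next round, worth 0.75 × 790 = 592.5 now. Partner 1 offers 592.5 and keeps 1000 − 592.5 = 407.5.
Round 3 (partner 2 proposes): partner 1 can get 407.5 next round, worth 0.49 × 407.5 = 199.675 now. Partner 2 offers 199.675 and keeps 1000 − 199.675 = 800.325.
Round 2 (partner 1 proposes): partner 2 can get 800.325 next round, worth 0.75 × 800.325 = 600.24375 now; partner 1 offers that and keeps 399.75625.
So by rejecting in round 1, partner 1 gets 399.75625 next round, worth 0.49 × 399.75625 = 195.8805625 now.
Offer 155 < 195.8805625, so partner 1 rejects.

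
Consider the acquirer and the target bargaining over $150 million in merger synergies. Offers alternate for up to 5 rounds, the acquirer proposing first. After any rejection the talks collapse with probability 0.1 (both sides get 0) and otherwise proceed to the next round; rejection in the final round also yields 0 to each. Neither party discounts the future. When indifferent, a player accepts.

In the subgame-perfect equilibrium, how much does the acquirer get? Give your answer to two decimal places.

By backward induction:
Round 5 (the acquirer proposes): rejection yields 0 for the target; the acquirer offers 0 and keeps 150.
Round 4 (the target proposes): rejecting gives the acquirer an expected 0.9 × 150 = 135. The target offers 135 and keeps 150 − 135 = 15.
Round 3 (the acquirer proposes): rejecting gives the target an expected 0.9 × 15 = 13.5; the acquirer offers that and keeps 136.5.
Round 2 (the target proposes): rejecting gives the acquirer an expected 0.9 × 136.5 = 122.85, so the target offers 122.85, keeping 27.15.
Round 1 (the acquirer proposes): rejecting gives the target an expected 0.9 × 27.15 = 24.435; the acquirer offers that and keeps 125.565.

125.57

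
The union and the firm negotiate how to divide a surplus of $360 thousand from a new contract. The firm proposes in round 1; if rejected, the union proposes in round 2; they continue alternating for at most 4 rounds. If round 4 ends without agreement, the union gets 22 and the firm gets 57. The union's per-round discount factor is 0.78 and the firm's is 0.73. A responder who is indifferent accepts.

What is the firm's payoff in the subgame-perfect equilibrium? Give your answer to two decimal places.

Round 4 (the union proposes): the firm gets 57 if talks fail, so the union offers 57 and keeps 303.
Round 3 (the firm proposes): the union can get 303 next round, worth 0.78 × 303 = 236.34 now; the firm offers that and keeps 123.66.
Round 2 (the union proposes): the firm can get 123.66 next round, worth 0.73 × 123.66 = 90.2718 now. The union offers 90.2718 and keeps 360 − 90.2718 = 269.7282.
Round 1 (the firm proposes): the union can get 269.7282 next round, worth 0.78 × 269.7282 = 210.387996 now. The firm offers 210.387996 and keeps 360 − 210.387996 = 149.612004.

149.61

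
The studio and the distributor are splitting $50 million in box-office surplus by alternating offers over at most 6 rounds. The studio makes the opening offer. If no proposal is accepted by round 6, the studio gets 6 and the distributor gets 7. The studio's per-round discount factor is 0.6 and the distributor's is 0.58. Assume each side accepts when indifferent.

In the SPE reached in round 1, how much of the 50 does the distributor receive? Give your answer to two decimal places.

Round 6 (the distributor proposes): the studio gets 6 if talks fail, so the distributor offers 6 and keeps 44.
Round 5 (the studio proposes): the distributor can get 44 next round, worth 0.58 × 44 = 25.52 now; the studio offers that and keeps 24.48.
Round 4 (the distributor proposes): the studio can get 24.48 next round, worth 0.6 × 24.48 = 14.688 now, so the distributor offers 14.688, keeping 35.312.
Round 3 (the studio proposes): the distributor can get 35.312 next round, worth 0.58 × 35.312 = 20.48096 now. The studio offers 20.48096 and keeps 50 − 20.48096 = 29.51904.
Round 2 (the distributor proposes): the studio can get 29.51904 next round, worth 0.6 × 29.51904 = 17.711424 now; the distributor offers that and keeps 32.288576.
Round 1 (the studio proposes): the distributor can get 32.288576 next round, worth 0.58 × 32.288576 = 18.72737408 now, so the studio offers 18.72737408, keeping 31.27262592.

18.73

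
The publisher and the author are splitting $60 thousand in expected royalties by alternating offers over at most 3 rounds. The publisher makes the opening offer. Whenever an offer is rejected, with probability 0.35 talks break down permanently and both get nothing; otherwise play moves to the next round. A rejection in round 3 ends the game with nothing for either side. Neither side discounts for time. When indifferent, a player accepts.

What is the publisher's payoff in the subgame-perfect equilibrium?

46.35

Round 3 (the publisher proposes): the author will accept anything ≥ 0, so the publisher offers 0 and keeps 60.
Round 2 (the author proposes): rejecting gives the publisher an expected 0.65 × 60 = 39. The author offers 39 and keeps 60 − 39 = 21.
Round 1 (the publisher proposes): rejecting gives the author an expected 0.65 × 21 = 13.65. The publisher offers 13.65 and keeps 60 − 13.65 = 46.35.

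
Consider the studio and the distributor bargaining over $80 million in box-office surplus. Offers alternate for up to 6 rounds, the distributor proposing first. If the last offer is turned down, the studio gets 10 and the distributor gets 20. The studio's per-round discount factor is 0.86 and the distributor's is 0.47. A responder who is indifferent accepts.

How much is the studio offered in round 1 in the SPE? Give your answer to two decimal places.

59.63

Round 6 (the studio proposes): the distributor gets 20 if talks fail, so the studio offers 20 and keeps 60.
Round 5 (the distributor proposes): the studio can get 60 next round, worth 0.86 × 60 = 51.6 now; the distributor offers that and keeps 28.4.
Round 4 (the studio proposes): the distributor can get 28.4 next round, worth 0.47 × 28.4 = 13.348 now. The studio offers 13.348 and keeps 80 − 13.348 = 66.652.
Round 3 (the distributor proposes): the studio can get 66.652 next round, worth 0.86 × 66.652 = 57.32072 now, so the distributor offers 57.32072, keeping 22.67928.
Round 2 (the studio proposes): the distributor can get 22.67928 next round, worth 0.47 × 22.67928 = 10.6592616 now. The studio offers 10.6592616 and keeps 80 − 10.6592616 = 69.3407384.
Round 1 (the distributor proposes): the studio can get 69.3407384 next round, worth 0.86 × 69.3407384 = 59.633035024 now, so the distributor offers 59.633035024, keeping 20.366964976.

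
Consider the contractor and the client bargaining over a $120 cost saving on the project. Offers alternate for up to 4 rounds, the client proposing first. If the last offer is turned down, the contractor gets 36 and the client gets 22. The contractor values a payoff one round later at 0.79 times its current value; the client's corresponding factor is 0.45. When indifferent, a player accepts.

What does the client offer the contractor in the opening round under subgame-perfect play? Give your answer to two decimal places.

79.66

Round 4 (the contractor proposes): the client gets 22 if talks fail, so the contractor offers 22 and keeps 98.
Round 3 (the client proposes): the contractor can get 98 next round, worth 0.79 × 98 = 77.42 now. The client offers 77.42 and keeps 120 − 77.42 = 42.58.
Round 2 (the contractor proposes): the client can get 42.58 next round, worth 0.45 × 42.58 = 19.161 now, so the contractor offers 19.161, keeping 100.839.
Round 1 (the client proposes): the contractor can get 100.839 next round, worth 0.79 × 100.839 = 79.66281 now; the client offers that and keeps 40.33719.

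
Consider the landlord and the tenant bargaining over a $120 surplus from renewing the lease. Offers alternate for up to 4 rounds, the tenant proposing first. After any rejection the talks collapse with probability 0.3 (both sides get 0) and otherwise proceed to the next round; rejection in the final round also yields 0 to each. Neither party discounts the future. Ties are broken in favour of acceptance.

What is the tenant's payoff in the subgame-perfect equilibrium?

53.64

Round 4 (the landlord proposes): the tenant will accept anything ≥ 0, so the landlord offers 0 and keeps 120.
Round 3 (the tenant proposes): rejecting gives the landlord an expected 0.7 × 120 = 84. The tenant offers 84 and keeps 120 − 84 = 36.
Round 2 (the landlord proposes): rejecting gives the tenant an expected 0.7 × 36 = 25.2. The landlord offers 25.2 and keeps 120 − 25.2 = 94.8.
Round 1 (the tenant proposes): rejecting gives the landlord an expected 0.7 × 94.8 = 66.36; the tenant offers that and keeps 53.64.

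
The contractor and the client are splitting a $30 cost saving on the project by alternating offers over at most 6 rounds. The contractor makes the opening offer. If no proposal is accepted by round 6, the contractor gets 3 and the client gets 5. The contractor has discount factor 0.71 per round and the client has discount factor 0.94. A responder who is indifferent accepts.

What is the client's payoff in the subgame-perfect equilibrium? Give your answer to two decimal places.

24.94

By backward induction:
Round 6 (the client proposes): the contractor gets 3 if talks fail, so the client offers 3 and keeps 27.
Round 5 (the contractor proposes): the client can get 27 next round, worth 0.94 × 27 = 25.38 now; the contractor offers that and keeps 4.62.
Round 4 (the client proposes): the contractor can get 4.62 next round, worth 0.71 × 4.62 = 3.2802 now. The client offers 3.2802 and keeps 30 − 3.2802 = 26.7198.
Round 3 (the contractor proposes): the client can get 26.7198 next round, worth 0.94 × 26.7198 = 25.116612 now; the contractor offers that and keeps 4.883388.
Round 2 (the client proposes): the contractor can get 4.883388 next round, worth 0.71 × 4.883388 = 3.46720548 now; the client offers that and keeps 26.53279452.
Round 1 (the contractor proposes): the client can get 26.53279452 next round, worth 0.94 × 26.53279452 = 24.9408268488 now; the contractor offers that and keeps 5.0591731512.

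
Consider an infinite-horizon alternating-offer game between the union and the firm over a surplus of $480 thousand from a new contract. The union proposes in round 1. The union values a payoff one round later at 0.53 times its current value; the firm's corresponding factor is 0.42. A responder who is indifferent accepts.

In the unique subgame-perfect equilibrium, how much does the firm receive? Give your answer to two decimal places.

In a stationary SPE each proposer offers the other exactly their discounted continuation value.
If the union keeps x when proposing and the firm keeps y when proposing, then x = 480 − 0.42y and y = 480 − 0.53x.
Solving: x = 480(1 − 0.42) / (1 − 0.53·0.42) = 278.4 / 0.7774 ≈ 358.1168.
The firm gets 480 − 358.1168 ≈ 121.8832.

121.88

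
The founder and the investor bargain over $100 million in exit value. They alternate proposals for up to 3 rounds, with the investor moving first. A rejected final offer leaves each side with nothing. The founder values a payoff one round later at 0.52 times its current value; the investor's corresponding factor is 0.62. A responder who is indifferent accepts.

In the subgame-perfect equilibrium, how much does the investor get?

Solve by backward induction from round 3.
Round 3 (the investor proposes): rejection yields 0 for the founder; the investor offers 0 and keeps 100.
Round 2 (the founder proposes): the investor can get 100 next round, worth 0.62 × 100 = 62 now; the founder offers that and keeps 38.
Round 1 (the investor proposes): the founder can get 38 next round, worth 0.52 × 38 = 19.76 now. The investor offers 19.76 and keeps 100 − 19.76 = 80.24.

80.24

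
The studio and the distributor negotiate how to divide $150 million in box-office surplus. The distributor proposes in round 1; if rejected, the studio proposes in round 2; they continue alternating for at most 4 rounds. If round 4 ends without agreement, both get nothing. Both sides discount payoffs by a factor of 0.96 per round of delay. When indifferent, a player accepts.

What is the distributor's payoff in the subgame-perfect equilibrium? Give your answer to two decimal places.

Round 4 (the studio proposes): rejection yields 0 for the distributor; the studio offers 0 and keeps 150.
Round 3 (the distributor proposes): the studio can get 150 next round, worth 0.96 × 150 = 144 now; the distributor offers that and keeps 6.
Round 2 (the studio proposes): the distributor can get 6 next round, worth 0.96 × 6 = 5.76 now. The studio offers 5.76 and keeps 150 − 5.76 = 144.24.
Round 1 (the distributor proposes): the studio can get 144.24 next round, worth 0.96 × 144.24 = 138.4704 now. The distributor offers 138.4704 and keeps 150 − 138.4704 = 11.5296.

11.53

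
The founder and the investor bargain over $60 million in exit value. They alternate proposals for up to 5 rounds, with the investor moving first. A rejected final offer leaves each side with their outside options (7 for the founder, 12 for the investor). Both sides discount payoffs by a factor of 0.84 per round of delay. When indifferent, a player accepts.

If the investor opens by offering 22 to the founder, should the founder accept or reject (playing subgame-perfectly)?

Round 5 (the investor proposes): the founder gets 7 if talks fail, so the investor offers 7 and keeps 53.
Round 4 (the founder proposes): the investor can get 53 next round, worth 0.84 × 53 = 44.52 now; the founder offers that and keeps 15.48.
Round 3 (the investor proposes): the founder can get 15.48 next round, worth 0.84 × 15.48 = 13.0032 now; the investor offers that and keeps 46.9968.
Round 2 (the founder proposes): the investor can get 46.9968 next round, worth 0.84 × 46.9968 = 39.477312 now, so the founder offers 39.477312, keeping 20.522688.
So by rejecting in round 1, the founder gets 20.522688 next round, worth 0.84 × 20.522688 = 17.23905792 now.
Offer 22 ≥ 17.23905792, so the founder accepts.

Accept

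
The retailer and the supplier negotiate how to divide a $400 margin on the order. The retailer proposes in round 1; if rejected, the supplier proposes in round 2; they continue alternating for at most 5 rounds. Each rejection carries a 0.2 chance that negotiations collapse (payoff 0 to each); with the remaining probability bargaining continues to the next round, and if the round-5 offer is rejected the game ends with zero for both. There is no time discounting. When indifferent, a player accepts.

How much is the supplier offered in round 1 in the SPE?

Round 5 (the retailer proposes): rejection yields 0 for the supplier; the retailer offers 0 and keeps 400.
Round 4 (the supplier proposes): rejecting gives the retailer an expected 0.8 × 400 = 320, so the supplier offers 320, keeping 80.
Round 3 (the retailer proposes): rejecting gives the supplier an expected 0.8 × 80 = 64. The retailer offers 64 and keeps 400 − 64 = 336.
Round 2 (the supplier proposes): rejecting gives the retailer an expected 0.8 × 336 = 268.8; the supplier offers that and keeps 131.2.
Round 1 (the retailer proposes): rejecting gives the supplier an expected 0.8 × 131.2 = 104.96, so the retailer offers 104.96, keeping 295.04.

104.96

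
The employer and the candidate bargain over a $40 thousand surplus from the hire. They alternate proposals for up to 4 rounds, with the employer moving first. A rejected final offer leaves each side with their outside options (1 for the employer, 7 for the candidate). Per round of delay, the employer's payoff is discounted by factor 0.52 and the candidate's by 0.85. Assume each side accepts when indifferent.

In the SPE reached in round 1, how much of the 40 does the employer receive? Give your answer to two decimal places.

9.03

Round 4 (the candidate proposes): the employer gets 1 if talks fail, so the candidate offers 1 and keeps 39.
Round 3 (the employer proposes): the candidate can get 39 next round, worth 0.85 × 39 = 33.15 now; the employer offers that and keeps 6.85.
Round 2 (the candidate proposes): the employer can get 6.85 next round, worth 0.52 × 6.85 = 3.562 now. The candidate offers 3.562 and keeps 40 − 3.562 = 36.438.
Round 1 (the employer proposes): the candidate can get 36.438 next round, worth 0.85 × 36.438 = 30.9723 now. The employer offers 30.9723 and keeps 40 − 30.9723 = 9.0277.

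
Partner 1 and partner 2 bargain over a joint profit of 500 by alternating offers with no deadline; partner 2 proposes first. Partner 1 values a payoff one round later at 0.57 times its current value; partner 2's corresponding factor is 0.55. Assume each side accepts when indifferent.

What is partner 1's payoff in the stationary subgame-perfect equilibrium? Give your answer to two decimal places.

186.82

When partner 2 proposes, partner 1 accepts any offer worth at least 0.57 times what partner 1 would get by proposing next round; and vice versa.
This gives x = 500 − 0.57y and y = 500 − 0.55x, where x and y are each side's share when it proposes.
Hence (1 − 0.57·0.55)x = 500(1 − 0.57), i.e. 0.6865·x = 215.
x ≈ 313.1828; partner 1's share is 500 − x ≈ 186.8172.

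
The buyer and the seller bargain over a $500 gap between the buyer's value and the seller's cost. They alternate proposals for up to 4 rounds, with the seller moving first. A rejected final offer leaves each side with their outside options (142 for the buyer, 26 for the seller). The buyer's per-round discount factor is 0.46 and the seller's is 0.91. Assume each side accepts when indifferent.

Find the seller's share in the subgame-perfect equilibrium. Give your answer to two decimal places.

388.03

By backward induction:
Round 4 (the buyer proposes): the seller gets 26 if talks fail, so the buyer offers 26 and keeps 474.
Round 3 (the seller proposes): the buyer can get 474 next round, worth 0.46 × 474 = 218.04 now; the seller offers that and keeps 281.96.
Round 2 (the buyer proposes): the seller can get 281.96 next round, worth 0.91 × 281.96 = 256.5836 now. The buyer offers 256.5836 and keeps 500 − 256.5836 = 243.4164.
Round 1 (the seller proposes): the buyer can get 243.4164 next round, worth 0.46 × 243.4164 = 111.971544 now, so the seller offers 111.971544, keeping 388.028456.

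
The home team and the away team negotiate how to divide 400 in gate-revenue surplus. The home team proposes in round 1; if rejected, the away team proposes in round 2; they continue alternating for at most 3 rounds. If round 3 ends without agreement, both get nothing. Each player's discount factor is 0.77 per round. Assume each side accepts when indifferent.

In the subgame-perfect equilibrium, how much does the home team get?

Round 3 (the home team proposes): the away team will accept anything ≥ 0, so the home team offers 0 and keeps 400.
Round 2 (the away team proposes): the home team can get 400 next round, worth 0.77 × 400 = 308 now; the away team offers that and keeps 92.
Round 1 (the home team proposes): the away team can get 92 next round, worth 0.77 × 92 = 70.84 now, so the home team offers 70.84, keeping 329.16.

329.16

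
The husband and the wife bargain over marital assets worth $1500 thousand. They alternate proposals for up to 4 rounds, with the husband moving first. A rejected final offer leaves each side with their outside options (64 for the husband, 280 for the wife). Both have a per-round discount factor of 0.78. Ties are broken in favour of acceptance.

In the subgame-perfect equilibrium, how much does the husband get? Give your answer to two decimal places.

561.14

Round 4 (the wife proposes): the husband gets 64 if talks fail, so the wife offers 64 and keeps 1436.
Round 3 (the husband proposes): the wife can get 1436 next round, worth 0.78 × 1436 = 1120.08 now; the husband offers that and keeps 379.92.
Round 2 (the wife proposes): the husband can get 379.92 next round, worth 0.78 × 379.92 = 296.3376 now; the wife offers that and keeps 1203.6624.
Round 1 (the husband proposes): the wife can get 1203.6624 next round, worth 0.78 × 1203.6624 = 938.856672 now. The husband offers 938.856672 and keeps 1500 − 938.856672 = 561.143328.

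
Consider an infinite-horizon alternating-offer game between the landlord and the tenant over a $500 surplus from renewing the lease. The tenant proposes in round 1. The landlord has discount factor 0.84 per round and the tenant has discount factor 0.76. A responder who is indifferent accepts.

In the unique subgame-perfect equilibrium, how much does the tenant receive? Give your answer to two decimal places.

221.24

In a stationary SPE each proposer offers the other exactly their discounted continuation value.
If the tenant keeps x when proposing and the landlord keeps y when proposing, then x = 500 − 0.84y and y = 500 − 0.76x.
Solving: x = 500(1 − 0.84) / (1 − 0.76·0.84) = 80 / 0.3616 ≈ 221.2389.
The landlord gets 500 − 221.2389 ≈ 278.7611.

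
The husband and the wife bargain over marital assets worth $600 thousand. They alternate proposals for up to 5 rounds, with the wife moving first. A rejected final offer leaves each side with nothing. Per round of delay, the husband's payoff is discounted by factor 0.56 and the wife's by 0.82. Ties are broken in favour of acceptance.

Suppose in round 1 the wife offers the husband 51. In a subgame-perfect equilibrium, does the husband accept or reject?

Reject

Round 5 (the wife proposes): the husband will accept anything ≥ 0, so the wife offers 0 and keeps 600.
Round 4 (the husband proposes): the wife can get 600 next round, worth 0.82 × 600 = 492 now; the husband offers that and keeps 108.
Round 3 (the wife proposes): the husband can get 108 next round, worth 0.56 × 108 = 60.48 now; the wife offers that and keeps 539.52.
Round 2 (the husband proposes): the wife can get 539.52 next round, worth 0.82 × 539.52 = 442.4064 now; the husband offers that and keeps 157.5936.
So by rejecting in round 1, the husband gets 157.5936 next round, worth 0.56 × 157.5936 = 88.252416 now.
Offer 51 < 88.252416, so the husband rejects.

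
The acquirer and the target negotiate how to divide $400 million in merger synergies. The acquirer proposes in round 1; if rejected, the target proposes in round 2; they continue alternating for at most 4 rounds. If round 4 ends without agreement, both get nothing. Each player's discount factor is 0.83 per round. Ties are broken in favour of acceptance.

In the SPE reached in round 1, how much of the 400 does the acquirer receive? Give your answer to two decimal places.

Work backward from the last round.
Round 4 (the target proposes): rejection yields 0 for the acquirer; the target offers 0 and keeps 400.
Round 3 (the acquirer proposes): the target can get 400 next round, worth 0.83 × 400 = 332 now; the acquirer offers that and keeps 68.
Round 2 (the target proposes): the acquirer can get 68 next round, worth 0.83 × 68 = 56.44 now, so the target offers 56.44, keeping 343.56.
Round 1 (the acquirer proposes): the target can get 343.56 next round, worth 0.83 × 343.56 = 285.1548 now; the acquirer offers that and keeps 114.8452.

114.85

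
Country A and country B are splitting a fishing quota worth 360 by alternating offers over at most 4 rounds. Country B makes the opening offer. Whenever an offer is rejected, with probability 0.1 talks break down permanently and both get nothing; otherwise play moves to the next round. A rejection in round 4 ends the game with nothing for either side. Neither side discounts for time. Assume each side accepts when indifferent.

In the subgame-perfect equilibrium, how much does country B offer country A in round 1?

294.84

Round 4 (country A proposes): country B will accept anything ≥ 0, so country A offers 0 and keeps 360.
Round 3 (country B proposes): rejecting gives country A an expected 0.9 × 360 = 324, so country B offers 324, keeping 36.
Round 2 (country A proposes): rejecting gives country B an expected 0.9 × 36 = 32.4, so country A offers 32.4, keeping 327.6.
Round 1 (country B proposes): rejecting gives country A an expected 0.9 × 327.6 = 294.84, so country B offers 294.84, keeping 65.16.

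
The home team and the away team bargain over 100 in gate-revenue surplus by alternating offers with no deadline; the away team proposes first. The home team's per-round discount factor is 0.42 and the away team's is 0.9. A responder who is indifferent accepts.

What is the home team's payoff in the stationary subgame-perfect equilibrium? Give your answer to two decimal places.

In a stationary SPE each proposer offers the other exactly their discounted continuation value.
If the away team keeps x when proposing and the home team keeps y when proposing, then x = 100 − 0.42y and y = 100 − 0.9x.
Solving: x = 100(1 − 0.42) / (1 − 0.9·0.42) = 58 / 0.622 ≈ 93.2476.
The home team gets 100 − 93.2476 ≈ 6.7524.

6.75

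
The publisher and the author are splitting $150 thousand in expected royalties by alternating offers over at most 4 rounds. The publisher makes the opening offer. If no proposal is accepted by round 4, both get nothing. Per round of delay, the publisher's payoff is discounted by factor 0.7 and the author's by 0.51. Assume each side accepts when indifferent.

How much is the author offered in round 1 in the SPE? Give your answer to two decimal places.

Round 4 (the author proposes): rejection yields 0 for the publisher; the author offers 0 and keeps 150.
Round 3 (the publisher proposes): the author can get 150 next round, worth 0.51 × 150 = 76.5 now. The publisher offers 76.5 and keeps 150 − 76.5 = 73.5.
Round 2 (the author proposes): the publisher can get 73.5 next round, worth 0.7 × 73.5 = 51.45 now, so the author offers 51.45, keeping 98.55.
Round 1 (the publisher proposes): the author can get 98.55 next round, worth 0.51 × 98.55 = 50.2605 now. The publisher offers 50.2605 and keeps 150 − 50.2605 = 99.7395.

50.26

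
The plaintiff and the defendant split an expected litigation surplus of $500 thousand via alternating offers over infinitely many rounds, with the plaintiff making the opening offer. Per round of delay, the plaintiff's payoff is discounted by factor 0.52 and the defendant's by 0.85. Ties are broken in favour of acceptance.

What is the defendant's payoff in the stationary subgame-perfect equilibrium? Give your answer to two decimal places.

365.59

When the plaintiff proposes, the defendant accepts any offer worth at least 0.85 times what the defendant would get by proposing next round; and vice versa.
This gives x = 500 − 0.85y and y = 500 − 0.52x, where x and y are each side's share when it proposes.
Hence (1 − 0.85·0.52)x = 500(1 − 0.85), i.e. 0.558·x = 75.
x ≈ 134.4086; the defendant's share is 500 − x ≈ 365.5914.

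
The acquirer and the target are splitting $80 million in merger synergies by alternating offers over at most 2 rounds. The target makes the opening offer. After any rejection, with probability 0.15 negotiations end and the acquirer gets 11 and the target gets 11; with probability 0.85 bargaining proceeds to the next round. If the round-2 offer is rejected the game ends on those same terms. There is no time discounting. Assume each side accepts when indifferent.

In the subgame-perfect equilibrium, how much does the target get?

19.7

Round 2 (the acquirer proposes): the target gets 11 if talks fail, so the acquirer offers 11 and keeps 69.
Round 1 (the target proposes): rejecting gives the acquirer an expected 0.85 × 69 + 0.15 × 11 = 60.3; the target offers that and keeps 19.7.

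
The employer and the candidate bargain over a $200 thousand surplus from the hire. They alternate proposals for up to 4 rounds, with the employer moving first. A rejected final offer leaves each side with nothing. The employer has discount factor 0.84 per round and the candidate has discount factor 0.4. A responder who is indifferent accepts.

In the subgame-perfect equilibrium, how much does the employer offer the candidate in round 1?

Round 4 (the candidate proposes): rejection yields 0 for the employer; the candidate offers 0 and keeps 200.
Round 3 (the employer proposes): the candidate can get 200 next round, worth 0.4 × 200 = 80 now. The employer offers 80 and keeps 200 − 80 = 120.
Round 2 (the candidate proposes): the employer can get 120 next round, worth 0.84 × 120 = 100.8 now; the candidate offers that and keeps 99.2.
Round 1 (the employer proposes): the candidate can get 99.2 next round, worth 0.4 × 99.2 = 39.68 now, so the employer offers 39.68, keeping 160.32.

39.68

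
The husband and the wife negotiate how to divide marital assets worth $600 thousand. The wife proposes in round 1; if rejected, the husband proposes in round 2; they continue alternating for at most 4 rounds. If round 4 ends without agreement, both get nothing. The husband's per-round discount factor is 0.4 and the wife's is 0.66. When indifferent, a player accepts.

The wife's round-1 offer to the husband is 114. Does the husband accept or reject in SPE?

Reject

Round 4 (the husband proposes): rejection yields 0 for the wife; the husband offers 0 and keeps 600.
Round 3 (the wife proposes): the husband can get 600 next round, worth 0.4 × 600 = 240 now; the wife offers that and keeps 360.
Round 2 (the husband proposes): the wife can get 360 next round, worth 0.66 × 360 = 237.6 now; the husband offers that and keeps 362.4.
So by rejecting in round 1, the husband gets 362.4 next round, worth 0.4 × 362.4 = 144.96 now.
Offer 114 < 144.96, so the husband rejects.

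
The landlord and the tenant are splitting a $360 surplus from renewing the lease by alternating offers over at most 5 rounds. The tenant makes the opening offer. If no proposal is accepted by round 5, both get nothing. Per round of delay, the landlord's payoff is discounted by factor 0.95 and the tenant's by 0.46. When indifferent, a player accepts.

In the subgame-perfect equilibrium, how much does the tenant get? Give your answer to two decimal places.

Round 5 (the tenant proposes): the landlord will accept anything ≥ 0, so the tenant offers 0 and keeps 360.
Round 4 (the landlord proposes): the tenant can get 360 next round, worth 0.46 × 360 = 165.6 now, so the landlord offers 165.6, keeping 194.4.
Round 3 (the tenant proposes): the landlord can get 194.4 next round, worth 0.95 × 194.4 = 184.68 now; the tenant offers that and keeps 175.32.
Round 2 (the landlord proposes): the tenant can get 175.32 next round, worth 0.46 × 175.32 = 80.6472 now, so the landlord offers 80.6472, keeping 279.3528.
Round 1 (the tenant proposes): the landlord can get 279.3528 next round, worth 0.95 × 279.3528 = 265.38516 now. The tenant offers 265.38516 and keeps 360 − 265.38516 = 94.61484.

94.61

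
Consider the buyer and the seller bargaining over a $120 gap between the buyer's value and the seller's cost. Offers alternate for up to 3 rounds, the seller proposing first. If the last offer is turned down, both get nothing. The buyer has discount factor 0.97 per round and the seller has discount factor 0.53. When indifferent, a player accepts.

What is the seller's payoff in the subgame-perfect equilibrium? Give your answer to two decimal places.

65.29

By backward induction:
Round 3 (the seller proposes): the buyer will accept anything ≥ 0, so the seller offers 0 and keeps 120.
Round 2 (the buyer proposes): the seller can get 120 next round, worth 0.53 × 120 = 63.6 now; the buyer offers that and keeps 56.4.
Round 1 (the seller proposes): the buyer can get 56.4 next round, worth 0.97 × 56.4 = 54.708 now; the seller offers that and keeps 65.292.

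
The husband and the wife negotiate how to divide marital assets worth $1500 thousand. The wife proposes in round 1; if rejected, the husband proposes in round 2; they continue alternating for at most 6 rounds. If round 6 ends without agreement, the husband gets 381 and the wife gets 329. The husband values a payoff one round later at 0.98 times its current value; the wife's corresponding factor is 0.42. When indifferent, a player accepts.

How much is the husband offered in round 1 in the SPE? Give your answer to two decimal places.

1397.95

Round 6 (the husband proposes): the wife gets 329 if talks fail, so the husband offers 329 and keeps 1171.
Round 5 (the wife proposes): the husband can get 1171 next round, worth 0.98 × 1171 = 1147.58 now. The wife offers 1147.58 and keeps 1500 − 1147.58 = 352.42.
Round 4 (the husband proposes): the wife can get 352.42 next round, worth 0.42 × 352.42 = 148.0164 now. The husband offers 148.0164 and keeps 1500 − 148.0164 = 1351.9836.
Round 3 (the wife proposes): the husband can get 1351.9836 next round, worth 0.98 × 1351.9836 = 1324.943928 now, so the wife offers 1324.943928, keeping 175.056072.
Round 2 (the husband proposes): the wife can get 175.056072 next round, worth 0.42 × 175.056072 = 73.52355024 now. The husband offers 73.52355024 and keeps 1500 − 73.52355024 = 1426.47644976.
Round 1 (the wife proposes): the husband can get 1426.47644976 next round, worth 0.98 × 1426.47644976 = 1397.9469207648 now, so the wife offers 1397.9469207648, keeping 102.0530792352.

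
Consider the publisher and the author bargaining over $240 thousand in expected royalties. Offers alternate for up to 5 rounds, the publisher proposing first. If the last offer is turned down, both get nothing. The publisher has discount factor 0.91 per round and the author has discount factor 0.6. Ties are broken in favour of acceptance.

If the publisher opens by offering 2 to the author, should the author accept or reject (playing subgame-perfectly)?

Reject

Work out the author's continuation value if the offer is rejected.
Round 5 (the publisher proposes): the author will accept anything ≥ 0, so the publisher offers 0 and keeps 240.
Round 4 (the author proposes): the publisher can get 240 next round, worth 0.91 × 240 = 218.4 now. The author offers 218.4 and keeps 240 − 218.4 = 21.6.
Round 3 (the publisher proposes): the author can get 21.6 next round, worth 0.6 × 21.6 = 12.96 now; the publisher offers that and keeps 227.04.
Round 2 (the author proposes): the publisher can get 227.04 next round, worth 0.91 × 227.04 = 206.6064 now. The author offers 206.6064 and keeps 240 − 206.6064 = 33.3936.
So by rejecting in round 1, the author gets 33.3936 next round, worth 0.6 × 33.3936 = 20.03616 now.
Offer 2 < 20.03616, so the author rejects.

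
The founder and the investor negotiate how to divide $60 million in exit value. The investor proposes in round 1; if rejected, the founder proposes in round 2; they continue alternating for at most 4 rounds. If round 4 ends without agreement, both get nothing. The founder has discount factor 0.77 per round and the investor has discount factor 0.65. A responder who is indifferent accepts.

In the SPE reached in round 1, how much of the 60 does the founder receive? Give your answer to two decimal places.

39.29

Round 4 (the founder proposes): the investor will accept anything ≥ 0, so the founder offers 0 and keeps 60.
Round 3 (the investor proposes): the founder can get 60 next round, worth 0.77 × 60 = 46.2 now; the investor offers that and keeps 13.8.
Round 2 (the founder proposes): the investor can get 13.8 next round, worth 0.65 × 13.8 = 8.97 now. The founder offers 8.97 and keeps 60 − 8.97 = 51.03.
Round 1 (the investor proposes): the founder can get 51.03 next round, worth 0.77 × 51.03 = 39.2931 now, so the investor offers 39.2931, keeping 20.7069.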